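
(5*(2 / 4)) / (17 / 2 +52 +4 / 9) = 45 / 1097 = 0.04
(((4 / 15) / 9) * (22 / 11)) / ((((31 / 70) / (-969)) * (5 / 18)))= -72352 / 155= -466.79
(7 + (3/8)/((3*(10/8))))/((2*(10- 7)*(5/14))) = 497/150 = 3.31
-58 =-58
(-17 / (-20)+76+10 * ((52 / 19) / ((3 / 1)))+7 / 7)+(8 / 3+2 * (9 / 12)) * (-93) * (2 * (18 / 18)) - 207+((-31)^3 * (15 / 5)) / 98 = -100938829 / 55860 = -1807.00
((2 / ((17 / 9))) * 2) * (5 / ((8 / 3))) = 135 / 34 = 3.97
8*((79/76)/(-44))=-79/418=-0.19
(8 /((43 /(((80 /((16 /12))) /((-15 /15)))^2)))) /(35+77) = 1800 /301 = 5.98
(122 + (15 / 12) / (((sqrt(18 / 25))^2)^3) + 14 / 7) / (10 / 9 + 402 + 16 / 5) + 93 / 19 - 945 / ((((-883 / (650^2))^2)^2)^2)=-863983255268899742033725592069464184032593585063095677421 / 332770975166443879284952816605312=-2596329967890848984873743.00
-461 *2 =-922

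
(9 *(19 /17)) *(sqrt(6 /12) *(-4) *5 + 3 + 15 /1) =3078 /17-1710 *sqrt(2) /17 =38.81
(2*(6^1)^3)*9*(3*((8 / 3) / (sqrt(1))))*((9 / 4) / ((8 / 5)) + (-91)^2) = 257615964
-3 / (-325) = 3 / 325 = 0.01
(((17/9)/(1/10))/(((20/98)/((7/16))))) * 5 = 29155/144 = 202.47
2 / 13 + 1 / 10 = 33 / 130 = 0.25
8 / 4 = 2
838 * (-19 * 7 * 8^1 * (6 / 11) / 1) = -5349792 / 11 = -486344.73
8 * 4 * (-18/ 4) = -144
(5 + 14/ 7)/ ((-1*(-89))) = 7/ 89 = 0.08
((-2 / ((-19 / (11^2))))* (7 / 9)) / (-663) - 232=-26304230 / 113373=-232.01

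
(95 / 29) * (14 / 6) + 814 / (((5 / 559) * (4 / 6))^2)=99581790811 / 4350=22892365.70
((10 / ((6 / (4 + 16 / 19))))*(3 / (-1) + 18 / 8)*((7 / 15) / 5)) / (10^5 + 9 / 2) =-322 / 57002565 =-0.00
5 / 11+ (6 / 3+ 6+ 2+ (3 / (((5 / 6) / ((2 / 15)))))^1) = 3007 / 275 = 10.93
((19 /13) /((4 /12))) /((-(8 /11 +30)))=-627 /4394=-0.14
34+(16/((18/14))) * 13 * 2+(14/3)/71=228520/639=357.62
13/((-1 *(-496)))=13/496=0.03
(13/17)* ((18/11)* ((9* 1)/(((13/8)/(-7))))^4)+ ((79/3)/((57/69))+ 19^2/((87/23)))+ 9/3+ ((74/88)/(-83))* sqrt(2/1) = 639979803515725/226372289 - 37* sqrt(2)/3652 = 2827111.94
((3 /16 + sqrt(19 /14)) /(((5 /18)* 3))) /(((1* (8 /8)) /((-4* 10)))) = -64.92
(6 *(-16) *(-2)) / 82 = 96 / 41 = 2.34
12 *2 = 24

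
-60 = -60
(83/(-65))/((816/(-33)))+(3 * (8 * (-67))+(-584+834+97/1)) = -22293567/17680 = -1260.95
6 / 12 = 0.50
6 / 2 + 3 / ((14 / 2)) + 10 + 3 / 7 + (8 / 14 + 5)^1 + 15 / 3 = 171 / 7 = 24.43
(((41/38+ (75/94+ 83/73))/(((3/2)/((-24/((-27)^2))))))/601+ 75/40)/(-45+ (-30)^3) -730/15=-100245354754263353/2059833122397720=-48.67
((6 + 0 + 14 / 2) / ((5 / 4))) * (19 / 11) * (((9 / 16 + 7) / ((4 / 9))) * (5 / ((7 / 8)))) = 24453 / 14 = 1746.64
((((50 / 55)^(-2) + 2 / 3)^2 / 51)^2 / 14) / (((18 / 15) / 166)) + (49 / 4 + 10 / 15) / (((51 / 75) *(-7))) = -471889794202237 / 176972040000000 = -2.67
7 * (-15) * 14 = -1470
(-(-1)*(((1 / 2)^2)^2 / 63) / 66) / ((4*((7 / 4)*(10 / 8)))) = 1 / 582120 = 0.00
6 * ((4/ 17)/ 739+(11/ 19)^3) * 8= 803941872/ 86169617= 9.33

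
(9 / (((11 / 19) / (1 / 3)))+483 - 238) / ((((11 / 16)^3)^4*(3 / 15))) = 3873095679538626560 / 34522712143931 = 112189.79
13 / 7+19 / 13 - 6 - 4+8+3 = 393 / 91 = 4.32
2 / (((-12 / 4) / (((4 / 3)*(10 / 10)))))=-8 / 9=-0.89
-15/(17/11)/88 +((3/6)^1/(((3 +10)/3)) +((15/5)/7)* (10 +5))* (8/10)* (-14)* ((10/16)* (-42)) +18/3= 3411909/1768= 1929.81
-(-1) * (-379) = -379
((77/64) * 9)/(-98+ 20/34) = -1309/11776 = -0.11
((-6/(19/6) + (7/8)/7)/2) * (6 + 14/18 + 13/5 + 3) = -149833/13680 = -10.95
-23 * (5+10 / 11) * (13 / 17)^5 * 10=-5550830350 / 15618427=-355.40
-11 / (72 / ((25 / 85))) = -55 / 1224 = -0.04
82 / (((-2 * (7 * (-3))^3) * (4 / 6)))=41 / 6174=0.01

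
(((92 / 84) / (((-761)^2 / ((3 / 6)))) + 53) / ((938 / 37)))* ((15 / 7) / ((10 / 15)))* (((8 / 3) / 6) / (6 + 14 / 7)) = 238487823265 / 638821425648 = 0.37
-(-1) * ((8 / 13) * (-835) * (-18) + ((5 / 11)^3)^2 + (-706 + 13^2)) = 200645430424 / 23030293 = 8712.24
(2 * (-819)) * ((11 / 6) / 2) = -3003 / 2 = -1501.50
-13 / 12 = -1.08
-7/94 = -0.07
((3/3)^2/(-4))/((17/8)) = -2/17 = -0.12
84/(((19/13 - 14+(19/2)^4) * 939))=5824/529459845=0.00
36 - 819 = -783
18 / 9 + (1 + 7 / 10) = 3.70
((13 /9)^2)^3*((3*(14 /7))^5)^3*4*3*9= 461208782241792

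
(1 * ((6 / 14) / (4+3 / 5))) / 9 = 5 / 483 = 0.01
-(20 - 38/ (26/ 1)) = -241/ 13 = -18.54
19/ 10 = 1.90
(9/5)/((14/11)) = 99/70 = 1.41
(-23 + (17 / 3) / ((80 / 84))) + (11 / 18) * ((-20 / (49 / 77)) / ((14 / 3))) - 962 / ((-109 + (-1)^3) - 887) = -59212039 / 2931180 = -20.20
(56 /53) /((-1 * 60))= -14 /795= -0.02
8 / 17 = 0.47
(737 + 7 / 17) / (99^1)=12536 / 1683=7.45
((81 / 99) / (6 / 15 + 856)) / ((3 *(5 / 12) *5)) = 18 / 117755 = 0.00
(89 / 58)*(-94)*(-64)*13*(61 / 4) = 53073904 / 29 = 1830134.62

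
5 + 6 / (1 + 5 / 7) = 17 / 2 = 8.50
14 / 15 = 0.93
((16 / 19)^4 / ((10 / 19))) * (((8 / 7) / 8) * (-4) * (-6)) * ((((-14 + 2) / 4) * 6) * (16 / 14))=-113246208 / 1680455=-67.39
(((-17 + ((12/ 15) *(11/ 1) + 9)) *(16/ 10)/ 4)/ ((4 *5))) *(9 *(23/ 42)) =69/ 875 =0.08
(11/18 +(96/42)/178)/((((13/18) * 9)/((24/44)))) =13994/267267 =0.05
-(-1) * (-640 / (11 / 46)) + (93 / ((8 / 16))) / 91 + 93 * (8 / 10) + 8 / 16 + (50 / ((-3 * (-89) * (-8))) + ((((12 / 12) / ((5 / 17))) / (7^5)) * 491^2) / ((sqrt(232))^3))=-13894907119 / 5345340 + 4098377 * sqrt(58) / 2261549920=-2599.43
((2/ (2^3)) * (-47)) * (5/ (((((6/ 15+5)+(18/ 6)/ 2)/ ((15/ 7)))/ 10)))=-29375/ 161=-182.45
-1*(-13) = 13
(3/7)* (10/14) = 15/49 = 0.31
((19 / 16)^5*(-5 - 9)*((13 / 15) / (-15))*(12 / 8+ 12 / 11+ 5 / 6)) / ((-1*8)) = -25461726017 / 31142707200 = -0.82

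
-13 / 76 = -0.17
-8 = -8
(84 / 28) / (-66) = -1 / 22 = -0.05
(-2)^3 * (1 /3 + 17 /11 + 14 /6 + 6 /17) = -20488 /561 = -36.52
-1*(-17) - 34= -17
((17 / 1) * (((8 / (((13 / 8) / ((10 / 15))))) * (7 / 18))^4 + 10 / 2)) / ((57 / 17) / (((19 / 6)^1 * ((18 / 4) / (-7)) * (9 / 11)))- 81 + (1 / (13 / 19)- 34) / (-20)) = -671488769649380 / 420008308044273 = -1.60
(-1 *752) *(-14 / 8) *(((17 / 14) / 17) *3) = 282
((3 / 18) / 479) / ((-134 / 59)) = -59 / 385116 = -0.00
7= 7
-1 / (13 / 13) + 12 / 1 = 11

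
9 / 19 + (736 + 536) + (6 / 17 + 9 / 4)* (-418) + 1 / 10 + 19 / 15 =900254 / 4845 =185.81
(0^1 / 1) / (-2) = 0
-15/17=-0.88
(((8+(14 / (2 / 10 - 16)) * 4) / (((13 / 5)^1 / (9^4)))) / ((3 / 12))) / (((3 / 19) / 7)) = 2047731840 / 1027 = 1993896.63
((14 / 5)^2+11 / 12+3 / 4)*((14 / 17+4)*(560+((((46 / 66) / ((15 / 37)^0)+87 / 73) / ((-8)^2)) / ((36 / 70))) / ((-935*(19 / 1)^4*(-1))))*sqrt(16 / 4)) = 110715060833779836833 / 2155735545978960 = 51358.37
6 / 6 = 1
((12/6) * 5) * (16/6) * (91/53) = 7280/159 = 45.79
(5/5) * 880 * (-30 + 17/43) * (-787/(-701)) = -881628880/30143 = -29248.21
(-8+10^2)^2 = 8464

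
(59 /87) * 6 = 118 /29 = 4.07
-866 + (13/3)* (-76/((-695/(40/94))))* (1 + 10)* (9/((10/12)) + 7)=-80994662/97995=-826.52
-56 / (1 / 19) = -1064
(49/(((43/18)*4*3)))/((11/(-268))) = -19698/473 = -41.64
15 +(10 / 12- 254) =-238.17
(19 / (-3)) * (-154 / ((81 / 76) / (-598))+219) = -133317889 / 243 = -548633.29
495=495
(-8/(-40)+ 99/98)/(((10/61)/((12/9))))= 36173/3675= 9.84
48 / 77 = 0.62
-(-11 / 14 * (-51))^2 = -314721 / 196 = -1605.72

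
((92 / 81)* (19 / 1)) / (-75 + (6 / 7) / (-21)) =-85652 / 297837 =-0.29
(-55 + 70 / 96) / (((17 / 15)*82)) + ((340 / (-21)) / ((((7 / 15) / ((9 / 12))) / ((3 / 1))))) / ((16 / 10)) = -53958725 / 1092896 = -49.37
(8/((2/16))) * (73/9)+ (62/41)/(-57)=3639302/7011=519.08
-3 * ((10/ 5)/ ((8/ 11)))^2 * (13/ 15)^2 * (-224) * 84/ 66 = 364364/ 75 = 4858.19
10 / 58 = 5 / 29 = 0.17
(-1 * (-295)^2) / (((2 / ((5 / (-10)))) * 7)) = 87025 / 28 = 3108.04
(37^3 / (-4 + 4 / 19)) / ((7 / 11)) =-10586477 / 504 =-21004.91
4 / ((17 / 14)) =56 / 17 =3.29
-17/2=-8.50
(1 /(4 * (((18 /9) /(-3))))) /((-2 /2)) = 0.38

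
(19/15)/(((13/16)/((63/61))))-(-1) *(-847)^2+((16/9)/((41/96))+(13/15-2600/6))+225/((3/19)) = 350363651111/487695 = 718407.31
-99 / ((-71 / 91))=9009 / 71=126.89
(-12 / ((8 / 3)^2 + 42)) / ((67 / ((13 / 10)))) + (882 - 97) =4470548 / 5695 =785.00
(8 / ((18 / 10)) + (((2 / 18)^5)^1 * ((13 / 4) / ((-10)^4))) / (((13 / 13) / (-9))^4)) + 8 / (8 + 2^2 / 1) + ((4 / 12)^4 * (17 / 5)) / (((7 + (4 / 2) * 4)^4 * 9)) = 60361627553 / 11809800000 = 5.11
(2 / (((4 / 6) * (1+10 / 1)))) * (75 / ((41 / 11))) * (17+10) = 6075 / 41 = 148.17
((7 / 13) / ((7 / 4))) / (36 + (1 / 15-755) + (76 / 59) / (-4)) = -3540 / 8275033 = -0.00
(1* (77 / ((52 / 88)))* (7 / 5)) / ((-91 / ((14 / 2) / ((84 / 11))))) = -9317 / 5070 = -1.84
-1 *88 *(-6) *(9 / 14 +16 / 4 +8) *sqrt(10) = 46728 *sqrt(10) / 7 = 21109.56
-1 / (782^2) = -1 / 611524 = -0.00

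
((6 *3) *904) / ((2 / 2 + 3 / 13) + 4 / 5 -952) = -264420 / 15437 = -17.13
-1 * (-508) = 508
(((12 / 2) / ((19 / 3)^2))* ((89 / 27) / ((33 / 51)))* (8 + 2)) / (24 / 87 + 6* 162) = 0.01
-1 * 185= -185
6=6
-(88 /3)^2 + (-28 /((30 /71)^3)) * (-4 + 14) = -3086177 /675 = -4572.11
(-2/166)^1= -1/83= -0.01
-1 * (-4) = 4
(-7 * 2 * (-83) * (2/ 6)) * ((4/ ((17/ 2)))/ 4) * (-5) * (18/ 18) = -11620/ 51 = -227.84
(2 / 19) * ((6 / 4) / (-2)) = -3 / 38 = -0.08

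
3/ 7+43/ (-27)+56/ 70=-344/ 945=-0.36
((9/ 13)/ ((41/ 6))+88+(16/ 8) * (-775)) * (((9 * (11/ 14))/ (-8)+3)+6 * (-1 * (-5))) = -350344203/ 7462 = -46950.44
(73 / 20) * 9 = 657 / 20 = 32.85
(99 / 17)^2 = 9801 / 289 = 33.91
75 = 75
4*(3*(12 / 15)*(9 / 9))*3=144 / 5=28.80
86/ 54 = 43/ 27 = 1.59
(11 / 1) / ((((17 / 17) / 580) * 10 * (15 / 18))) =3828 / 5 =765.60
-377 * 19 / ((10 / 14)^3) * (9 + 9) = -44224362 / 125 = -353794.90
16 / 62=0.26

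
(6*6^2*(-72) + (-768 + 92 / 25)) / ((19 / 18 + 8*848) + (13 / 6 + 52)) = -3671172 / 1538825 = -2.39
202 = 202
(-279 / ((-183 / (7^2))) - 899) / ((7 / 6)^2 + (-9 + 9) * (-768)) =-1810152 / 2989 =-605.60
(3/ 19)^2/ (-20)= -9/ 7220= -0.00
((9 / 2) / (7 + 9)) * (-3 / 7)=-27 / 224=-0.12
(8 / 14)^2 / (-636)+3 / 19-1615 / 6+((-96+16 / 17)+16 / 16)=-1827316709 / 5032986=-363.07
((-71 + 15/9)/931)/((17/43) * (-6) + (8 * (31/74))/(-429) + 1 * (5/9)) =141968112/3477814739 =0.04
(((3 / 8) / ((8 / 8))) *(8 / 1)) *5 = 15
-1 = -1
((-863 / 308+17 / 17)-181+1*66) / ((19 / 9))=-323775 / 5852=-55.33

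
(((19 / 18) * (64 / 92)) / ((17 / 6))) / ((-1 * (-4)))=76 / 1173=0.06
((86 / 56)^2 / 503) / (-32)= -1849 / 12619264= -0.00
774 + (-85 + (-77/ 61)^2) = 2569698/ 3721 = 690.59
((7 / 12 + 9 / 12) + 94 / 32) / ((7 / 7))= 205 / 48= 4.27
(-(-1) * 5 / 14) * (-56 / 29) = -20 / 29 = -0.69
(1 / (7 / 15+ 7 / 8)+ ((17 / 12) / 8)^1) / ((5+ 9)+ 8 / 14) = 0.06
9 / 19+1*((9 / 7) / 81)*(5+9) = 119 / 171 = 0.70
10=10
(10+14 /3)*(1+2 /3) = 220 /9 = 24.44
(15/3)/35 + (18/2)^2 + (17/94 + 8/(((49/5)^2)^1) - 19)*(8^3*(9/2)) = -4862154760/112847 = -43086.26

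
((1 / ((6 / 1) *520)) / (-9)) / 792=-1 / 22239360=-0.00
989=989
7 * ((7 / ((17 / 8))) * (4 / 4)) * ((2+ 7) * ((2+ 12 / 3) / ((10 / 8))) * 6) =508032 / 85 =5976.85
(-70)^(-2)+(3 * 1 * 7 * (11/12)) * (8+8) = 1509201/4900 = 308.00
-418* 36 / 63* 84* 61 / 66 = -18544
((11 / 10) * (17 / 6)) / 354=187 / 21240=0.01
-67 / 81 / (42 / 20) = -0.39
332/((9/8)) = 2656/9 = 295.11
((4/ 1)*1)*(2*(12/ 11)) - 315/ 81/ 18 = 8.51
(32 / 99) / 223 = 32 / 22077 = 0.00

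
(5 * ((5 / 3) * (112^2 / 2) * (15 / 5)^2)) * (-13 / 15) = -407680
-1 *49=-49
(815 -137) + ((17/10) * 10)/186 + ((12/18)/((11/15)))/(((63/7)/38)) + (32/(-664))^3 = 2393319876263/3509628606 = 681.93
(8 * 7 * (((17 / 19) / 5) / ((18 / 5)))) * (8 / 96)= 119 / 513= 0.23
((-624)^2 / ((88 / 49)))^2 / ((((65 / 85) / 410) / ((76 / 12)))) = 19314003991726080 / 121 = 159619867700215.54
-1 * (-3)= 3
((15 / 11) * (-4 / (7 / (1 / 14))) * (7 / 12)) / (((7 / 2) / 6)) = -30 / 539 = -0.06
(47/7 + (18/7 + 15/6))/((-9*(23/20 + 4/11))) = -6050/6993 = -0.87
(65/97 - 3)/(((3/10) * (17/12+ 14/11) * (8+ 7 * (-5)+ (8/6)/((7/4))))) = 417648/3794737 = 0.11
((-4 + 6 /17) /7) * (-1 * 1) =62 /119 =0.52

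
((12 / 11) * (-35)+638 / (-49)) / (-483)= 27598 / 260337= 0.11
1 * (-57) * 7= -399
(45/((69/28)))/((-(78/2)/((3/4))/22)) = -2310/299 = -7.73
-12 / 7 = -1.71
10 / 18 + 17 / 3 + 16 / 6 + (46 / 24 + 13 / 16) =1673 / 144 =11.62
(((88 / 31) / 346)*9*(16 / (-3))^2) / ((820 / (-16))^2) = 180224 / 225380075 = 0.00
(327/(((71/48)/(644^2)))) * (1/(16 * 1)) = 5730366.42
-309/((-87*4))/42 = 103/4872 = 0.02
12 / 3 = 4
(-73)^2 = 5329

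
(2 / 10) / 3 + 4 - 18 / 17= 767 / 255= 3.01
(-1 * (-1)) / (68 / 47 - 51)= -47 / 2329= -0.02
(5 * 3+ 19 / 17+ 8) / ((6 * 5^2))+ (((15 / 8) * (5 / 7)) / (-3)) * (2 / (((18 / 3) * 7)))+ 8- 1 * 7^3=-11157551 / 33320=-334.86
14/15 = 0.93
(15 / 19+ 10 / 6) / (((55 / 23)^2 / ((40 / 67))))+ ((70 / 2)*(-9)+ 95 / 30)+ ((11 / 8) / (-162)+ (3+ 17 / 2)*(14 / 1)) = -30060874931 / 199626768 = -150.59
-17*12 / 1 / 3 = -68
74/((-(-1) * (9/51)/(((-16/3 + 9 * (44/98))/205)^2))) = 1816552/108974187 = 0.02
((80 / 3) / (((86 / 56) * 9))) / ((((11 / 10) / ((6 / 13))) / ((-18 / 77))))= -12800 / 67639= -0.19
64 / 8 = 8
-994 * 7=-6958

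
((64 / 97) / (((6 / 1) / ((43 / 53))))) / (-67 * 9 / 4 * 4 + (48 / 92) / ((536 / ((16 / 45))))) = -10602080 / 71656990517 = -0.00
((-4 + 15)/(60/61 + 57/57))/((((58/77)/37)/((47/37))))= 20069/58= 346.02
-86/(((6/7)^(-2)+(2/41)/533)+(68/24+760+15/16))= -270627552/2407741975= -0.11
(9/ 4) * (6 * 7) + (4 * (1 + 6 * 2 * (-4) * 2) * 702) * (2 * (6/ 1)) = -6402051/ 2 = -3201025.50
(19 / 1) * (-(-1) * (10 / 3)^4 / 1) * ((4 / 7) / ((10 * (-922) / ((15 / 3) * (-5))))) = 950000 / 261387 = 3.63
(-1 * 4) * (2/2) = -4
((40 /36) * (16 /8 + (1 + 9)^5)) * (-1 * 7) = -777793.33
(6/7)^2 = 36/49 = 0.73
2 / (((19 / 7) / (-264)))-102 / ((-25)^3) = -57748062 / 296875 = -194.52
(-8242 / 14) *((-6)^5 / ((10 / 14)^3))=12561599.23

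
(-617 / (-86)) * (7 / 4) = 4319 / 344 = 12.56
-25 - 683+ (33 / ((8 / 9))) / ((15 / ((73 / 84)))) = -790551 / 1120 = -705.85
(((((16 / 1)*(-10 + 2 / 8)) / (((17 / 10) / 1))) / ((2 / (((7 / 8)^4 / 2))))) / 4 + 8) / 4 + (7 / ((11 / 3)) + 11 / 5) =161420091 / 30638080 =5.27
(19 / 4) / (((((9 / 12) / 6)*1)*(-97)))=-38 / 97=-0.39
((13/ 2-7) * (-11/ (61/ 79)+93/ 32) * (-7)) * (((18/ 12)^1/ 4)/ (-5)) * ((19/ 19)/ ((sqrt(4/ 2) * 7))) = 13281 * sqrt(2)/ 62464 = 0.30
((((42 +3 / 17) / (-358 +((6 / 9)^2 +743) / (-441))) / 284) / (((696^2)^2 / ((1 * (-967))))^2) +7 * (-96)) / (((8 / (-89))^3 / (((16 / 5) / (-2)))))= -147981901378601609247426275597019924059 / 99958398291341016918356039565312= -1480434.90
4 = 4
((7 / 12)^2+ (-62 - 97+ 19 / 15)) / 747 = -113323 / 537840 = -0.21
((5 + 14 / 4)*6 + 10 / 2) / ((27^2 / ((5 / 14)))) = 20 / 729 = 0.03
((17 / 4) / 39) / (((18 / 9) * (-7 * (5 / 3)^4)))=-459 / 455000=-0.00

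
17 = 17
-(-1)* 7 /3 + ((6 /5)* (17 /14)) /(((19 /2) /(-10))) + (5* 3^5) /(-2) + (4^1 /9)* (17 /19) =-1451489 /2394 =-606.30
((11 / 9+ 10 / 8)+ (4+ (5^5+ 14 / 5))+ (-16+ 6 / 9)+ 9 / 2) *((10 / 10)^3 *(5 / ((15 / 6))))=562219 / 90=6246.88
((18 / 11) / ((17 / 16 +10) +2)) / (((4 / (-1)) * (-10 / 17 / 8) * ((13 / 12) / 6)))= 352512 / 149435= 2.36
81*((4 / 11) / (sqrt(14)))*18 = 2916*sqrt(14) / 77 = 141.70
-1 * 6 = -6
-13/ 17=-0.76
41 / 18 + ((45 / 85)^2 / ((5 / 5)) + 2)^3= 6141081551 / 434476242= 14.13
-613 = -613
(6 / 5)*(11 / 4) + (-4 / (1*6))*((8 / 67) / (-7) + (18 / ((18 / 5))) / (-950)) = 295389 / 89110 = 3.31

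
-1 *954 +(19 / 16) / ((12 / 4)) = -45773 / 48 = -953.60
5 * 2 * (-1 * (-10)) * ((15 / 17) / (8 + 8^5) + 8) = 111438775 / 139298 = 800.00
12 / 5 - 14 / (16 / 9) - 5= -419 / 40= -10.48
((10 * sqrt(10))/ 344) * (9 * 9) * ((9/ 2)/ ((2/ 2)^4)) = 3645 * sqrt(10)/ 344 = 33.51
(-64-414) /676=-239 /338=-0.71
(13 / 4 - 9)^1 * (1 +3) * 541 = -12443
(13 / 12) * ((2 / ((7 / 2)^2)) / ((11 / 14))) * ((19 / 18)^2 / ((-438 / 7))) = -0.00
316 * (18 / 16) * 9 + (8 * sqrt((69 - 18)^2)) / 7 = 45609 / 14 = 3257.79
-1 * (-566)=566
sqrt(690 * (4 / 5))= 2 * sqrt(138)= 23.49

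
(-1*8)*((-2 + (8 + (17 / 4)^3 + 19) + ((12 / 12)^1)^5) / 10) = -6577 / 80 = -82.21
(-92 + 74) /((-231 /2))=12 /77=0.16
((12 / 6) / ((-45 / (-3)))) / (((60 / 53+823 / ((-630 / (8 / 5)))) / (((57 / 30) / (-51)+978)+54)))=-195257671 / 1359592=-143.61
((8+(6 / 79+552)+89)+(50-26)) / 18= 53173 / 1422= 37.39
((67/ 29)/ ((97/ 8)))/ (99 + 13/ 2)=1072/ 593543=0.00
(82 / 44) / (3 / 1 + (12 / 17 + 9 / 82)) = 0.49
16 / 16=1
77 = 77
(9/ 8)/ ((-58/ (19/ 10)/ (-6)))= 513/ 2320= 0.22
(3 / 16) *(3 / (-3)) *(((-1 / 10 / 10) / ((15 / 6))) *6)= 9 / 2000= 0.00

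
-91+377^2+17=142055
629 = 629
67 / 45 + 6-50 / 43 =12241 / 1935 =6.33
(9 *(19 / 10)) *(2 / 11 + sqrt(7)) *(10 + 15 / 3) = 725.27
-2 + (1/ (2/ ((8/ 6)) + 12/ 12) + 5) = 17/ 5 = 3.40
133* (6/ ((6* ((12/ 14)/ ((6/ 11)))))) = 931/ 11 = 84.64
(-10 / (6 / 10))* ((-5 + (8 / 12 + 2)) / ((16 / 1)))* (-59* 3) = -430.21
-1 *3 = -3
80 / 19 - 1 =61 / 19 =3.21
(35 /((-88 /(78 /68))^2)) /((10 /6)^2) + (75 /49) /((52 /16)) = 13489135251 /28512323840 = 0.47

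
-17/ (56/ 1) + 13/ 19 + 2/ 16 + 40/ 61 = 37689/ 32452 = 1.16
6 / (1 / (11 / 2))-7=26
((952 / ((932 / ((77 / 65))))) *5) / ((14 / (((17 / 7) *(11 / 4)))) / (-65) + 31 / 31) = 17134810 / 2740779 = 6.25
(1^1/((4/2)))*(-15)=-15/2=-7.50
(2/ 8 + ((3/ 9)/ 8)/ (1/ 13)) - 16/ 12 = -13/ 24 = -0.54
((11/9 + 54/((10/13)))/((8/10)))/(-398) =-1607/7164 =-0.22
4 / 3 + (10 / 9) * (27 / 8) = 61 / 12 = 5.08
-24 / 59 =-0.41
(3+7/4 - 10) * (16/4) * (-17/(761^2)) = 357/579121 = 0.00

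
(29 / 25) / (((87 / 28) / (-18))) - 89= -2393 / 25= -95.72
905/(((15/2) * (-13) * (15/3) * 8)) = -181/780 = -0.23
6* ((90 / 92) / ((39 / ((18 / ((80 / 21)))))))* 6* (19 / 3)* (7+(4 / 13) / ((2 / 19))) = 4169151 / 15548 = 268.15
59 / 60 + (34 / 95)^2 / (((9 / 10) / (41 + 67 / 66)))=14930953 / 2144340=6.96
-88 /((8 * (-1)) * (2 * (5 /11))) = 121 /10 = 12.10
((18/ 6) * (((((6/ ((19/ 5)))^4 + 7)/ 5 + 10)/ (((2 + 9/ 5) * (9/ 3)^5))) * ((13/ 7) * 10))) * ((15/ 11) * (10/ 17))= 17849643500/ 29170922319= 0.61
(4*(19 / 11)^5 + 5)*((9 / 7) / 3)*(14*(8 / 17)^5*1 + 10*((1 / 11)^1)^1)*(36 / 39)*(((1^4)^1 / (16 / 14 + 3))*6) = 44518796935950672 / 948291959114929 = 46.95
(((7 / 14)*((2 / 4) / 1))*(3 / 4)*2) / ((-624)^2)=1 / 1038336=0.00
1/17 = 0.06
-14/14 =-1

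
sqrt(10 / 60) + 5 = sqrt(6) / 6 + 5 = 5.41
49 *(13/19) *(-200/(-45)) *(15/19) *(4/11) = 509600/11913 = 42.78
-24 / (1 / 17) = -408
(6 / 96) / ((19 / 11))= 11 / 304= 0.04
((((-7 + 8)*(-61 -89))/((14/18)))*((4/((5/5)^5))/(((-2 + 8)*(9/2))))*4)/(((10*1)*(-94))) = 40/329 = 0.12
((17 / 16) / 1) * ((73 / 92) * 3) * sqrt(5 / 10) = 3723 * sqrt(2) / 2944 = 1.79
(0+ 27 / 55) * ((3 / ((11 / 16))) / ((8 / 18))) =2916 / 605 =4.82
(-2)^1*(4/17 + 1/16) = -81/136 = -0.60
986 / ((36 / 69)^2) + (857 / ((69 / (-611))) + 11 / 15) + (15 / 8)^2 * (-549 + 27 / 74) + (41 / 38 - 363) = -582698649239 / 93133440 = -6256.60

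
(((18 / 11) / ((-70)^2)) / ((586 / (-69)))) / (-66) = 207 / 347439400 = 0.00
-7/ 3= -2.33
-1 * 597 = -597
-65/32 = -2.03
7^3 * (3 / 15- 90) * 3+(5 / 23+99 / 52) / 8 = -4420604243 / 47840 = -92403.93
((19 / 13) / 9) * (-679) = -12901 / 117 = -110.26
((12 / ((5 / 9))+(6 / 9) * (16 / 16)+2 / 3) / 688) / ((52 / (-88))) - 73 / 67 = -14972 / 13065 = -1.15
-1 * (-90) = 90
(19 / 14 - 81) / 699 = -1115 / 9786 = -0.11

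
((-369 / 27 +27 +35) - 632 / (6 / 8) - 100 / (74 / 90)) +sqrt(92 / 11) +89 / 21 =-708404 / 777 +2*sqrt(253) / 11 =-908.82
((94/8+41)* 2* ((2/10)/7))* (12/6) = 6.03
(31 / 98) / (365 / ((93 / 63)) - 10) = 961 / 720790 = 0.00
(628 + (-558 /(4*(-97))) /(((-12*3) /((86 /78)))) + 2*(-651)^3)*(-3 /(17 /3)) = 50097960977007 /171496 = 292123203.91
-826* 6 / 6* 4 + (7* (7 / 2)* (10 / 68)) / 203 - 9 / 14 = -45617045 / 13804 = -3304.63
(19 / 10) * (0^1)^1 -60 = -60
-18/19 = -0.95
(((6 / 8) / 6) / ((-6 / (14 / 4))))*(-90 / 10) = 21 / 32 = 0.66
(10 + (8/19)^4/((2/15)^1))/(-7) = -1333930/912247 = -1.46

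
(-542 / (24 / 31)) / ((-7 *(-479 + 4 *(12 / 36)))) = -0.21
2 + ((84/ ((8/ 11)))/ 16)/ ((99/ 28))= 4.04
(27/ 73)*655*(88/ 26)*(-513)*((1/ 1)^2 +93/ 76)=-68281785/ 73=-935366.92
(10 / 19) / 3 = 10 / 57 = 0.18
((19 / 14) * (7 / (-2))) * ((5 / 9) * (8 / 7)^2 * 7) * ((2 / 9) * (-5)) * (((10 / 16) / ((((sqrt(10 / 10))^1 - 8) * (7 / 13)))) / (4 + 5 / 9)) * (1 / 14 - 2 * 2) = 3396250 / 885969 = 3.83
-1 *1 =-1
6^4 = 1296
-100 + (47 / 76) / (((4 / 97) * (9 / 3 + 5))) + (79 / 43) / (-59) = -605624345 / 6169984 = -98.16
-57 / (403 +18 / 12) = -114 / 809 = -0.14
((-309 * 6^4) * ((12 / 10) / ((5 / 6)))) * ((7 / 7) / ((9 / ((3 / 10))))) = -19222.27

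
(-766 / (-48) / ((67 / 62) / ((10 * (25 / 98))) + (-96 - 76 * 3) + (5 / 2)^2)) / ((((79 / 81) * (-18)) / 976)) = 1086379500 / 388566161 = 2.80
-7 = -7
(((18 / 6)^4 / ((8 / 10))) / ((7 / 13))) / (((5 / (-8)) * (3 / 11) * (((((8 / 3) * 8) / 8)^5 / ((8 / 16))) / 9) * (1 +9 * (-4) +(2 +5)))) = 8444007 / 6422528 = 1.31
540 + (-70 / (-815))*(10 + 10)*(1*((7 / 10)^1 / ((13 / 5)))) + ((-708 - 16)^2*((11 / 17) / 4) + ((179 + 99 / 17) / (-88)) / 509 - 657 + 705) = 68883436131931 / 806771108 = 85381.63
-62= -62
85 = 85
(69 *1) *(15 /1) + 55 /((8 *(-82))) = 678905 /656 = 1034.92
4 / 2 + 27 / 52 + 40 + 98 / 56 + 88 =3439 / 26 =132.27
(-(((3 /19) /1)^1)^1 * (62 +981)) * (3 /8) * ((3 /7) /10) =-4023 /1520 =-2.65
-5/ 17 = -0.29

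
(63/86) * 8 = 252/43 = 5.86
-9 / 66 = -3 / 22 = -0.14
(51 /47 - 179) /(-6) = 4181 /141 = 29.65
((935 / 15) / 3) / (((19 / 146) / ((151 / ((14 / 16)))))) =32980816 / 1197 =27552.90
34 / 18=17 / 9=1.89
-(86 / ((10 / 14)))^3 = -218167208 / 125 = -1745337.66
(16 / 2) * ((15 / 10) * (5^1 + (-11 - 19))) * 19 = -5700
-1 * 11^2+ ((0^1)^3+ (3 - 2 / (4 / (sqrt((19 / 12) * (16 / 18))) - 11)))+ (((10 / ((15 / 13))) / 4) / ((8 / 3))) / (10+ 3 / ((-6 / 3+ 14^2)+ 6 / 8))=-30609682291 / 260025056+ 12 * sqrt(114) / 2083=-117.66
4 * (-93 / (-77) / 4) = 93 / 77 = 1.21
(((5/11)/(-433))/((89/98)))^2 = 240100/179697144649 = 0.00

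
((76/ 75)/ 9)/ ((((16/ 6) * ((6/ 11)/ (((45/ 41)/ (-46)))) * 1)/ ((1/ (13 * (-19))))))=11/ 1471080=0.00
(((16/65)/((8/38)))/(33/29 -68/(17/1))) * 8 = -17632/5395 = -3.27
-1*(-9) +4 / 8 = 9.50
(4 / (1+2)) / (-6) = -2 / 9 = -0.22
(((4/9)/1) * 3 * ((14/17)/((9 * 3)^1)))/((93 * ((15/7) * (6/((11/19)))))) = 2156/109492155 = 0.00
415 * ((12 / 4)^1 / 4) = 1245 / 4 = 311.25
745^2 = 555025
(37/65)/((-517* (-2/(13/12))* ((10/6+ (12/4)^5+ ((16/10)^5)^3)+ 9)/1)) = 225830078125/532621643956352456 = 0.00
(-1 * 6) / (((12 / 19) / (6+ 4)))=-95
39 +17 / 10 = 407 / 10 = 40.70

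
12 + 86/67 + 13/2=2651/134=19.78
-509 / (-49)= 509 / 49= 10.39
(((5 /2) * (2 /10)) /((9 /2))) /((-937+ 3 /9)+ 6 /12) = -2 /16851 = -0.00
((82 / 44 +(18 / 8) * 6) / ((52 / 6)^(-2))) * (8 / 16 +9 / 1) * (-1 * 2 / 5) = -2170636 / 495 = -4385.12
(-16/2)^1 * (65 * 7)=-3640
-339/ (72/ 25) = -2825/ 24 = -117.71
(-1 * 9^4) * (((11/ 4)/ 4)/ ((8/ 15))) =-1082565/ 128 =-8457.54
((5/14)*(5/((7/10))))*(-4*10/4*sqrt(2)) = -1250*sqrt(2)/49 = -36.08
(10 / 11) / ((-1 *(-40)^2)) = -0.00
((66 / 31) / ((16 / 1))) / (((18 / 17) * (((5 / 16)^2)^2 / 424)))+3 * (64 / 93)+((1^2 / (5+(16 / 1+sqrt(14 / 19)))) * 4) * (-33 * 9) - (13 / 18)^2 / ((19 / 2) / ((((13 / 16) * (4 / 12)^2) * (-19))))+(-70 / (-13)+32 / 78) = 1188 * sqrt(266) / 8365+7777893014509361 / 1404301860000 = 5540.94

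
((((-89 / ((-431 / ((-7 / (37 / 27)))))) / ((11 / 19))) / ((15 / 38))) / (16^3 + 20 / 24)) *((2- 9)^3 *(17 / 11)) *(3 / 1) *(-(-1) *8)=3399173146656 / 237155890235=14.33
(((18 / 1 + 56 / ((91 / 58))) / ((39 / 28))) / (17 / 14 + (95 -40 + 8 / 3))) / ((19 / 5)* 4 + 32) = 342020 / 24658283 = 0.01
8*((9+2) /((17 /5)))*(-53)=-23320 /17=-1371.76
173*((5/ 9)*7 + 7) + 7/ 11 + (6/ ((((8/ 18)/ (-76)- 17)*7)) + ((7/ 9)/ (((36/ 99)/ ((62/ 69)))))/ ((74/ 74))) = 1886.29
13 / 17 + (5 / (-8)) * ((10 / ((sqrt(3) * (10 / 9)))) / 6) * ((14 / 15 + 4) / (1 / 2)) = 13 / 17 - 37 * sqrt(3) / 12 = -4.58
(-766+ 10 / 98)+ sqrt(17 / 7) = -37529 / 49+ sqrt(119) / 7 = -764.34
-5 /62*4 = -10 /31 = -0.32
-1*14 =-14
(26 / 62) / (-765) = -13 / 23715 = -0.00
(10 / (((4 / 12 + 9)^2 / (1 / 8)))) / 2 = 45 / 6272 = 0.01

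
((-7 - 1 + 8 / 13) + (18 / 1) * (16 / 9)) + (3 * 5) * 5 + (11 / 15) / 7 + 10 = 149768 / 1365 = 109.72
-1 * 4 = -4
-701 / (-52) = 701 / 52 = 13.48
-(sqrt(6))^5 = -88.18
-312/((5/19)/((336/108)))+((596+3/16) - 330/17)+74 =-3037.76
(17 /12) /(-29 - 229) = -17 /3096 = -0.01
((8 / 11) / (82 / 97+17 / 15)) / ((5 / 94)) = 218832 / 31669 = 6.91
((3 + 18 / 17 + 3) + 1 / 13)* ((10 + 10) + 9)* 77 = 15934.12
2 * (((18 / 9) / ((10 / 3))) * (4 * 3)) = 72 / 5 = 14.40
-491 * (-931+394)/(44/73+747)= 352.68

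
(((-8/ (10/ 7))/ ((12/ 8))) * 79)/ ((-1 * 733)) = 4424/ 10995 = 0.40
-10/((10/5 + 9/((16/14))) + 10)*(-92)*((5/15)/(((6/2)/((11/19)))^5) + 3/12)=3322525490000/287007111189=11.58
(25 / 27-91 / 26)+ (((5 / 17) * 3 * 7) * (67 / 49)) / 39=-196943 / 83538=-2.36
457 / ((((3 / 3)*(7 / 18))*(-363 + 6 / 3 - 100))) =-8226 / 3227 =-2.55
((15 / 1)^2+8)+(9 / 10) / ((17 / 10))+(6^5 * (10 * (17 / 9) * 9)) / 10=2251234 / 17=132425.53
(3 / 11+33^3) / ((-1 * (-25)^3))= 79062 / 34375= 2.30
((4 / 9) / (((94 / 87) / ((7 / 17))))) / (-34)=-203 / 40749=-0.00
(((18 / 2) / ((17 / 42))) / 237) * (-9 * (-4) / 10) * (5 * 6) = 13608 / 1343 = 10.13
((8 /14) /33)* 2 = 8 /231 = 0.03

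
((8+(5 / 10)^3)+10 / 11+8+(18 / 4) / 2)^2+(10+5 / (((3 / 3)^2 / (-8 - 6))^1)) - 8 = 2353217 / 7744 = 303.88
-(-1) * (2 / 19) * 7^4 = 4802 / 19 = 252.74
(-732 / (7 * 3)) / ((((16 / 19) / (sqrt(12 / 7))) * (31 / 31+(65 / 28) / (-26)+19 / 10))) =-23180 * sqrt(21) / 5509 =-19.28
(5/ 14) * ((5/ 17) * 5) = 125/ 238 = 0.53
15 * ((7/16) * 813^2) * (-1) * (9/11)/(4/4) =-624615705/176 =-3548952.87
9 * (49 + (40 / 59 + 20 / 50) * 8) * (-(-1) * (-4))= -2074.45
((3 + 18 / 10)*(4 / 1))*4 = 384 / 5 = 76.80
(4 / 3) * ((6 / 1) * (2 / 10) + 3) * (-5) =-28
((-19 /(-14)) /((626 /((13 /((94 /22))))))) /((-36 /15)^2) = 0.00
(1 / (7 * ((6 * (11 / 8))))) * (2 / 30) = 4 / 3465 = 0.00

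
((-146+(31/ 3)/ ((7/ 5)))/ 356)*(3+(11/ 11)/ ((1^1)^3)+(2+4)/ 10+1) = -2911/ 1335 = -2.18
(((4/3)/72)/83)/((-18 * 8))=-1/645408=-0.00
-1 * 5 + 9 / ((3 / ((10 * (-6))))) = -185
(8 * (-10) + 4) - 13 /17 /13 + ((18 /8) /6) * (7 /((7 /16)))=-1191 /17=-70.06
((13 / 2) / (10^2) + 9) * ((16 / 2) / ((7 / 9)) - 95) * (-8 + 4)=153587 / 50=3071.74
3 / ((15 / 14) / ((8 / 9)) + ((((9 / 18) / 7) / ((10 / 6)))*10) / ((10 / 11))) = 1.79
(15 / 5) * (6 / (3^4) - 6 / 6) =-25 / 9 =-2.78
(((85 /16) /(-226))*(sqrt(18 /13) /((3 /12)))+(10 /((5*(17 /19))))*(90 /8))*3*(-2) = -2565 /17+765*sqrt(26) /5876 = -150.22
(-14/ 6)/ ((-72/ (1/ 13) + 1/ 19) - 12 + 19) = 133/ 52950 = 0.00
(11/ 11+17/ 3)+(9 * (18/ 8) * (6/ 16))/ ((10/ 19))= 20251/ 960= 21.09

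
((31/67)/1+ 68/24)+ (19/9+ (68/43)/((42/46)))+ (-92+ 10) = -27174943/363006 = -74.86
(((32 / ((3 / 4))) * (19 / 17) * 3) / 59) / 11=2432 / 11033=0.22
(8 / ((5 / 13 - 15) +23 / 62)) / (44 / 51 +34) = -54808 / 3402203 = -0.02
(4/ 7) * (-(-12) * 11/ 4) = 132/ 7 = 18.86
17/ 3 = 5.67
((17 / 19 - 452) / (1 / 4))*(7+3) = -342840 / 19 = -18044.21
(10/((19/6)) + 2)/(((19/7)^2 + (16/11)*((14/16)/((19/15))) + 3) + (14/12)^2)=1901592/4694441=0.41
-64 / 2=-32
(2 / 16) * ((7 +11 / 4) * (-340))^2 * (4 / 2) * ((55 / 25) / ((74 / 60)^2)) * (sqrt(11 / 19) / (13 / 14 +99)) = 76155329250 * sqrt(209) / 36389389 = 30255.11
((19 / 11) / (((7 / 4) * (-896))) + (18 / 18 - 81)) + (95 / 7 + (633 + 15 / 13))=127297385 / 224224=567.72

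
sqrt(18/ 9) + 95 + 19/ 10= sqrt(2) + 969/ 10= 98.31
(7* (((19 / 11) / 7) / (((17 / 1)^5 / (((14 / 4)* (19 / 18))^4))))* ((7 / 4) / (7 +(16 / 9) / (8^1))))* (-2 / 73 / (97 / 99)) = -41615795893 / 27102386713858560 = -0.00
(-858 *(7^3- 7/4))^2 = 342909792225/4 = 85727448056.25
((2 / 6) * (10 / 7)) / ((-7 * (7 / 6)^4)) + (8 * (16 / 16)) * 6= 5642832 / 117649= 47.96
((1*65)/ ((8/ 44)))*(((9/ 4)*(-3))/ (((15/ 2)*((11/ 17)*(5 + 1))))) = -663/ 8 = -82.88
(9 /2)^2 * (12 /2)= 243 /2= 121.50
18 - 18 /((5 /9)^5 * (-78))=908397 /40625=22.36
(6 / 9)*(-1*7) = -4.67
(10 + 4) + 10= 24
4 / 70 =2 / 35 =0.06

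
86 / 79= 1.09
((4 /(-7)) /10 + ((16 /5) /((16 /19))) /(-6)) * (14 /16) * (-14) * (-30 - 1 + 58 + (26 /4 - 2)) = 4263 /16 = 266.44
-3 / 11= -0.27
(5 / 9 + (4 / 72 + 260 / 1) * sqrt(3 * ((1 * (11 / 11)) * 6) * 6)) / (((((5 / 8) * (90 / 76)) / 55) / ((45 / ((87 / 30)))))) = 167200 / 261 + 156532640 * sqrt(3) / 87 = 3116991.02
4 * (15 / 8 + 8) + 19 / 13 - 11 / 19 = 19949 / 494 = 40.38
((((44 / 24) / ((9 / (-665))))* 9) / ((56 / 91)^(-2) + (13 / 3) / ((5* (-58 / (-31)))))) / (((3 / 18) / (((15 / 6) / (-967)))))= 509124000 / 83559437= 6.09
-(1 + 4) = -5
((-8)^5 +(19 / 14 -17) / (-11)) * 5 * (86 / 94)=-1084901395 / 7238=-149889.66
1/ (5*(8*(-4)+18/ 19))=-19/ 2950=-0.01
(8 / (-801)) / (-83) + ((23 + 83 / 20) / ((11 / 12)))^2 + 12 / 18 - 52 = 166098336953 / 201111075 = 825.90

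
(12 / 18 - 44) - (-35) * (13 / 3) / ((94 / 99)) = 32825 / 282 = 116.40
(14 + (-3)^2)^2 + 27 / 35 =18542 / 35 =529.77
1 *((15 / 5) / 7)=3 / 7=0.43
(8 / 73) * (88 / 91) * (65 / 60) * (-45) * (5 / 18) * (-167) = 367400 / 1533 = 239.66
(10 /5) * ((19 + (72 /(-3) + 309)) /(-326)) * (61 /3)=-18544 /489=-37.92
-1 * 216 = -216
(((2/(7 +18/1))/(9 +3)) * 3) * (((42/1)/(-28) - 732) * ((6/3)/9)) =-163/50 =-3.26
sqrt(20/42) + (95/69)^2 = sqrt(210)/21 + 9025/4761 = 2.59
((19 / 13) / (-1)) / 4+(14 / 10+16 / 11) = 7119 / 2860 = 2.49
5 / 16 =0.31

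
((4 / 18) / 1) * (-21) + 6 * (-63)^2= 71428 / 3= 23809.33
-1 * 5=-5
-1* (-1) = 1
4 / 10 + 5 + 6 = 57 / 5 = 11.40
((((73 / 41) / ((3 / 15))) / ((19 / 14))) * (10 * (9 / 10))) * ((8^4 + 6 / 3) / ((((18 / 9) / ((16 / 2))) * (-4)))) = -241934.56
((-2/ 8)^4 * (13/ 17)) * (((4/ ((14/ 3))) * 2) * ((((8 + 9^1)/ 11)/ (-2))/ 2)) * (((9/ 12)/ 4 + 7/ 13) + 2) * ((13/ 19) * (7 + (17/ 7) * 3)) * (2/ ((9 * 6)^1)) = -0.00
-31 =-31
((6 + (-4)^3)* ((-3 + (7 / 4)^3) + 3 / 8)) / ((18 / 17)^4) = -423869075 / 3359232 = -126.18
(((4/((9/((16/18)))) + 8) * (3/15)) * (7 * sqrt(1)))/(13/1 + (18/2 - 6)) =119/162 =0.73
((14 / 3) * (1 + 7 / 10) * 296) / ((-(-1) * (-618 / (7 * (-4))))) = 493136 / 4635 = 106.39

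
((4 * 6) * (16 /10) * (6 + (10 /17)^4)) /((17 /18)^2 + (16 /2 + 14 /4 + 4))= 14.34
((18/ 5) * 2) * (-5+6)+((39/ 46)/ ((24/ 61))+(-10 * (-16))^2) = 47121213/ 1840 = 25609.35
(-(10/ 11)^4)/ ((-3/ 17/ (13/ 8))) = 276250/ 43923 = 6.29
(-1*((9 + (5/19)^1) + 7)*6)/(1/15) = -27810/19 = -1463.68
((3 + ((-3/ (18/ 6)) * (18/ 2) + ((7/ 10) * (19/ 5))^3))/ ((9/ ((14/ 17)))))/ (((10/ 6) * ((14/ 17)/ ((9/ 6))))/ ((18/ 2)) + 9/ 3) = 100966131/ 266937500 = 0.38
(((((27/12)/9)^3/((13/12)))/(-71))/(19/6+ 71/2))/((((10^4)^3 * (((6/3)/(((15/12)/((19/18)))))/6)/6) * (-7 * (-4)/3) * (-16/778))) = 850743/1458180505600000000000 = 0.00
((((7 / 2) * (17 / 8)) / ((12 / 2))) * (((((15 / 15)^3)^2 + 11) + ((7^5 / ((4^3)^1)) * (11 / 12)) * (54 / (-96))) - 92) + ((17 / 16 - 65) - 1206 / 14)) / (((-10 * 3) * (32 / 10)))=1148063047 / 264241152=4.34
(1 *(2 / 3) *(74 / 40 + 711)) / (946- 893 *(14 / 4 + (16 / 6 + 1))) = -14257 / 163615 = -0.09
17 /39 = 0.44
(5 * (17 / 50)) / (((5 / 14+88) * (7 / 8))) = 136 / 6185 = 0.02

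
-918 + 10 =-908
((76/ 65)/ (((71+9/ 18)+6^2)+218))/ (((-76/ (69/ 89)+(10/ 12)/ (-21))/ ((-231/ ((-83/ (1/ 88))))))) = -0.00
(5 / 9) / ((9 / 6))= 10 / 27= 0.37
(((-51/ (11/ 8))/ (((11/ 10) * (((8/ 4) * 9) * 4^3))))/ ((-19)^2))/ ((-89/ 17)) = 1445/ 93302616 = 0.00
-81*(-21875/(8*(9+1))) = 354375/16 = 22148.44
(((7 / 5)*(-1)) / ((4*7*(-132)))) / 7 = 1 / 18480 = 0.00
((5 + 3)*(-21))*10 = -1680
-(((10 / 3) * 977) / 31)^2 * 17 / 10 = -162269930 / 8649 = -18761.70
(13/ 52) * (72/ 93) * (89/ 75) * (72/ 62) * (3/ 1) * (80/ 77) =307584/ 369985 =0.83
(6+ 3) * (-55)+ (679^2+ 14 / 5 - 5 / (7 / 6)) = 460544.51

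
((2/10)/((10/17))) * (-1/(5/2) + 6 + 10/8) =2329/1000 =2.33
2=2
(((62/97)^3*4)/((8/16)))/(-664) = -238328/75751859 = -0.00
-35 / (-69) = 35 / 69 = 0.51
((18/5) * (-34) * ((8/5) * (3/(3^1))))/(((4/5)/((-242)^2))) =-71682336/5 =-14336467.20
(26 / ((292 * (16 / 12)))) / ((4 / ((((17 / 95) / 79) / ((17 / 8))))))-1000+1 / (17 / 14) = -37224138897 / 37254820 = -999.18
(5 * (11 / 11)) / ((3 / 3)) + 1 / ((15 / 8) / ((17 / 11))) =961 / 165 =5.82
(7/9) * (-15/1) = -35/3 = -11.67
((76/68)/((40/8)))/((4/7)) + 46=15773/340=46.39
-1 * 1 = -1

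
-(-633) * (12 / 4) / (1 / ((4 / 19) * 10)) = 75960 / 19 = 3997.89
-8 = -8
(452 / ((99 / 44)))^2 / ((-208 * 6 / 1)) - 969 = -3163223 / 3159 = -1001.34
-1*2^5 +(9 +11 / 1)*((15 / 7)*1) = 76 / 7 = 10.86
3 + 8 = 11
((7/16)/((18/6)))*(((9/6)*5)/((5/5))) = 35/32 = 1.09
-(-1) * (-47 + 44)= -3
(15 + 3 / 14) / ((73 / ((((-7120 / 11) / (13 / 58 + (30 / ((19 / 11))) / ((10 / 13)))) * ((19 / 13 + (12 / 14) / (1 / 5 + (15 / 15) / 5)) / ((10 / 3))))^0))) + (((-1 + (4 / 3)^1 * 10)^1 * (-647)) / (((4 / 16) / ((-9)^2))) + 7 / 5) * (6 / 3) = -26422895267 / 5110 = -5170820.99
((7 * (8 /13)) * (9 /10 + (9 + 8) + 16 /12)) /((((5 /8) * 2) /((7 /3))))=452368 /2925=154.66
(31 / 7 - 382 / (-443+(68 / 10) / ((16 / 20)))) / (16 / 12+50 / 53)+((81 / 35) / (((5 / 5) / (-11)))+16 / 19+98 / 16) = -16.16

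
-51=-51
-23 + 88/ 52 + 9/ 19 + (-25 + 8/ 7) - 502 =-945229/ 1729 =-546.69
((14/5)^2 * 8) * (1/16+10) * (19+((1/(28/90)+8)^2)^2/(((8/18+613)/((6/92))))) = 201775275691/15458800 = 13052.45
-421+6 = -415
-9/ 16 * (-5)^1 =45/ 16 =2.81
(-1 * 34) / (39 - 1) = -17 / 19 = -0.89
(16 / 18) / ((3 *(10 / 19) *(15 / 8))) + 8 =16808 / 2025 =8.30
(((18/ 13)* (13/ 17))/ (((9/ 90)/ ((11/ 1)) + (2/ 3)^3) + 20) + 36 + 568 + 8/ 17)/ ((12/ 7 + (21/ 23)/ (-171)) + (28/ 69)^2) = 392445276160896/ 1216318796381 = 322.65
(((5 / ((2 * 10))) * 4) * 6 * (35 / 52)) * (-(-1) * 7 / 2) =735 / 52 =14.13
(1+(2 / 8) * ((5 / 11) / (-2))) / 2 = 83 / 176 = 0.47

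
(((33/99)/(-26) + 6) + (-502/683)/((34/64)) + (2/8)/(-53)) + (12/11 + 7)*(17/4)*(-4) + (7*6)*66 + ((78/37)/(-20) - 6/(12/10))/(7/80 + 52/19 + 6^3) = 11432121215700636833/4331940340626756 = 2639.03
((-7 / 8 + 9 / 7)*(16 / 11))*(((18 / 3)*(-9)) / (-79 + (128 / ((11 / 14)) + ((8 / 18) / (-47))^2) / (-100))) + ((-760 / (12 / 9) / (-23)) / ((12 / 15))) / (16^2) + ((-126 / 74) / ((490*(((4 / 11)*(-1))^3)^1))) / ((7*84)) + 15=23007267581544232527 / 1482309344238813440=15.52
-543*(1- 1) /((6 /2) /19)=0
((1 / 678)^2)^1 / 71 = 1 / 32637564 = 0.00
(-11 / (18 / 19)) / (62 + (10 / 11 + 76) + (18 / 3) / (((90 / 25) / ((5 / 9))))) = -0.08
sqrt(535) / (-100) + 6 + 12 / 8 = 15 / 2-sqrt(535) / 100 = 7.27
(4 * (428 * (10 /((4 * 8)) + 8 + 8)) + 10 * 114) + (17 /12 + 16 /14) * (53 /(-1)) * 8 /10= 28958.48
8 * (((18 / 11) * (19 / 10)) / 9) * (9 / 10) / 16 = 171 / 1100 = 0.16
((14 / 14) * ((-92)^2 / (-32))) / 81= -529 / 162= -3.27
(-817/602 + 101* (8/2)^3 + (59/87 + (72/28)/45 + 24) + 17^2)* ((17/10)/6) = 100222633/52200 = 1919.97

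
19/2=9.50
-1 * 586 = -586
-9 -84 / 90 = -149 / 15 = -9.93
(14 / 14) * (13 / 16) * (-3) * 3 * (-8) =117 / 2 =58.50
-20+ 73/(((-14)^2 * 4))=-15607/784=-19.91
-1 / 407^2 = -1 / 165649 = -0.00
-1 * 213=-213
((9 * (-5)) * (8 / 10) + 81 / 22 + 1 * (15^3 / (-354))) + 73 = 20215 / 649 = 31.15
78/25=3.12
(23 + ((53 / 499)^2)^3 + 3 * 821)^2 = 1473020519130515339012092852173693528225 / 238345275364920662780910016494001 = 6180196.01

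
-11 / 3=-3.67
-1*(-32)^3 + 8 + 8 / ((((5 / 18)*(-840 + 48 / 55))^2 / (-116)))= 13467028638 / 410881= 32775.98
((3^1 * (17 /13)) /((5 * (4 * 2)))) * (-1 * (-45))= 459 /104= 4.41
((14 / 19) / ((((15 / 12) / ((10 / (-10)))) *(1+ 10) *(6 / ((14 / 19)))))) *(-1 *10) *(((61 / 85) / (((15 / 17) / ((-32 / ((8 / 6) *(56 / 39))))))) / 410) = -44408 / 20351375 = -0.00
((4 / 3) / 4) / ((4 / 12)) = 1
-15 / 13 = -1.15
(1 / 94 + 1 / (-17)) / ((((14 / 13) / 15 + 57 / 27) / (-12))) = 270270 / 1020323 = 0.26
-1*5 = -5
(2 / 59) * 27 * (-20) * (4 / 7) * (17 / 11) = -73440 / 4543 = -16.17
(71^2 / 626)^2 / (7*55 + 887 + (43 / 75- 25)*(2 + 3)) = 381175215 / 6759077248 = 0.06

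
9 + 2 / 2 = 10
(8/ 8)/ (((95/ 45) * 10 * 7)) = 9/ 1330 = 0.01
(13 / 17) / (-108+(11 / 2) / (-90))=-2340 / 330667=-0.01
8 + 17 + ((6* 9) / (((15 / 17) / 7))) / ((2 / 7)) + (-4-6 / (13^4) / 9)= 651362156 / 428415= 1520.40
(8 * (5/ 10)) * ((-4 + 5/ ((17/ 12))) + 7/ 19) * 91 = -12012/ 323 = -37.19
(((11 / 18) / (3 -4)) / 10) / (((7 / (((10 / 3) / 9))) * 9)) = -11 / 30618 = -0.00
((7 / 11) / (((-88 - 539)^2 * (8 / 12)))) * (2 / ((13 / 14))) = 98 / 18739149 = 0.00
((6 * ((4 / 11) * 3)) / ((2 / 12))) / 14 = 216 / 77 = 2.81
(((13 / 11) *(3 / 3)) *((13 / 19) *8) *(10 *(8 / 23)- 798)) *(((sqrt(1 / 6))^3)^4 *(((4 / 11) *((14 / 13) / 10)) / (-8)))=831467 / 1541893320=0.00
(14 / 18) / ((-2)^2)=7 / 36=0.19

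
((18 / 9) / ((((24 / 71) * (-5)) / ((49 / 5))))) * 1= -3479 / 300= -11.60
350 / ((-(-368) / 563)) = 98525 / 184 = 535.46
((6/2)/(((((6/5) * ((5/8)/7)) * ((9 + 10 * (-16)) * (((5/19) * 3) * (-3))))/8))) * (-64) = -272384/6795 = -40.09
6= 6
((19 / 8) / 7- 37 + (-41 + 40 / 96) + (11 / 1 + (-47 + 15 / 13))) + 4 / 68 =-4159501 / 37128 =-112.03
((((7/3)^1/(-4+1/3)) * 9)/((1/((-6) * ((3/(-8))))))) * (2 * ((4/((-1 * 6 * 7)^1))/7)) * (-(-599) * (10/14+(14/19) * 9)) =15801021/10241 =1542.92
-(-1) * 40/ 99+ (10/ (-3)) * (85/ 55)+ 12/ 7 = -2102/ 693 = -3.03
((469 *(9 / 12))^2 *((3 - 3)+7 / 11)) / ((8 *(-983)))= -13857543 / 1384064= -10.01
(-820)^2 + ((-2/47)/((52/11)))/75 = 61625459989/91650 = 672400.00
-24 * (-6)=144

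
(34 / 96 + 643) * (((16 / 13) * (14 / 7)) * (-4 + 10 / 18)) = -5454.76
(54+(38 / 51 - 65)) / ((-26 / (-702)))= -4707 / 17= -276.88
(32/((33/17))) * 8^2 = 34816/33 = 1055.03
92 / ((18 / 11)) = 506 / 9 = 56.22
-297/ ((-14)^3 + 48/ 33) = 363/ 3352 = 0.11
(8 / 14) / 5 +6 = 6.11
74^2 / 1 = 5476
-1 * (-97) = 97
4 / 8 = 1 / 2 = 0.50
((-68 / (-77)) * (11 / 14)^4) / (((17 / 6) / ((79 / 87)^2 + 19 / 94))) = 972248915 / 7971963468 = 0.12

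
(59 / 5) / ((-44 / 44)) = -11.80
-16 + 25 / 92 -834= -78175 / 92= -849.73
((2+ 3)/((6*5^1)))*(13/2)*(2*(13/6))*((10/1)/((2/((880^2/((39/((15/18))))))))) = 31460000/81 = 388395.06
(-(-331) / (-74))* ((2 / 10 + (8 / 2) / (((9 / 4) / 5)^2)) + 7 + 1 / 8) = -29039623 / 239760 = -121.12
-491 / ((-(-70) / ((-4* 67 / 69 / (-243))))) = -65794 / 586845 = -0.11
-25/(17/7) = -175/17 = -10.29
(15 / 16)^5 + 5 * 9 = 47945295 / 1048576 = 45.72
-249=-249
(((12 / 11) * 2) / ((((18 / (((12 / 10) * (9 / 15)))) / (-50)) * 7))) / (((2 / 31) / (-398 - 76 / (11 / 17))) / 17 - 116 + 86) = 0.02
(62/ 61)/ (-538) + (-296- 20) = -5185275/ 16409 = -316.00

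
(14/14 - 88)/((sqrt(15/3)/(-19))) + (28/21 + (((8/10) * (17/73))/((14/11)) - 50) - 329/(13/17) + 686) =20651321/99645 + 1653 * sqrt(5)/5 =946.49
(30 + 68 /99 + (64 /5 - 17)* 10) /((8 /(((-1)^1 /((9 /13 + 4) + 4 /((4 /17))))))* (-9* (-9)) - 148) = 0.00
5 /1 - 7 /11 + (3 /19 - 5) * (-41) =42404 /209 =202.89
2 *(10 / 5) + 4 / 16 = 17 / 4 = 4.25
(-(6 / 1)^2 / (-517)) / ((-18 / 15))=-30 / 517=-0.06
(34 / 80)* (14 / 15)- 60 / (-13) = 19547 / 3900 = 5.01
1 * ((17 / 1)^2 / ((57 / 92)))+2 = 26702 / 57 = 468.46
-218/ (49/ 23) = -5014/ 49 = -102.33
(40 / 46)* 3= 60 / 23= 2.61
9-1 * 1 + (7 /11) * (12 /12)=8.64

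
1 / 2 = 0.50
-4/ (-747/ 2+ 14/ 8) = 0.01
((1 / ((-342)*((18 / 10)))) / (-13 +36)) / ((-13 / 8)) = 20 / 460161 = 0.00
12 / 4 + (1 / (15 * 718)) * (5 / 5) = 3.00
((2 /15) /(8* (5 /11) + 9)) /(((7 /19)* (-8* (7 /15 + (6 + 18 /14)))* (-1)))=19 /41144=0.00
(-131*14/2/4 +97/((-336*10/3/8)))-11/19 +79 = -100762/665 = -151.52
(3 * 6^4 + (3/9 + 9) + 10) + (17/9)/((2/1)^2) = 140681/36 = 3907.81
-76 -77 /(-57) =-4255 /57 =-74.65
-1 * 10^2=-100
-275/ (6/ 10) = -1375/ 3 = -458.33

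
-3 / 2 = -1.50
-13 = -13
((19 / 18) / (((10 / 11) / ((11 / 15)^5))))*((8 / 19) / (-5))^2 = 28344976 / 16231640625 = 0.00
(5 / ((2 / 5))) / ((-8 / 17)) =-425 / 16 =-26.56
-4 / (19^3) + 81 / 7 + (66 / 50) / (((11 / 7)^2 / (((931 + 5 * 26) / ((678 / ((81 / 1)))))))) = 79.33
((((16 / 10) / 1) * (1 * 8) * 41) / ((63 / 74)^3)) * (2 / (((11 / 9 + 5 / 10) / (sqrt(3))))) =4253231104 * sqrt(3) / 4306365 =1710.68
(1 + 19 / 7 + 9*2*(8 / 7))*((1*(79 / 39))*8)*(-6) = -214880 / 91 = -2361.32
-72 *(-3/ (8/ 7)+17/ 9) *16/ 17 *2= 1696/ 17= 99.76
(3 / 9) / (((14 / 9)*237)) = 1 / 1106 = 0.00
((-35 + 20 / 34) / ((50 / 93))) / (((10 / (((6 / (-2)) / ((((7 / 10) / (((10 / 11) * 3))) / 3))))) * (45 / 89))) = 2905227 / 6545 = 443.88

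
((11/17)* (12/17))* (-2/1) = -264/289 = -0.91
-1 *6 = -6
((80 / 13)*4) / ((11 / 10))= 3200 / 143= 22.38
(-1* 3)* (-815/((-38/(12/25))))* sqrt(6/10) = -2934* sqrt(15)/475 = -23.92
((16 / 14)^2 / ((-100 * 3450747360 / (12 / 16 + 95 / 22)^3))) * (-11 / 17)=11089567 / 34781117865648000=0.00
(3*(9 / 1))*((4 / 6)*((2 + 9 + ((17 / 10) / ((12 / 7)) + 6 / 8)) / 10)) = 4587 / 200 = 22.94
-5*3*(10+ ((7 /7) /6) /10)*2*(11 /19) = -6611 /38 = -173.97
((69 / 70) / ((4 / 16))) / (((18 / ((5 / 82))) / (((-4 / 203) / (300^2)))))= -23 / 7865235000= -0.00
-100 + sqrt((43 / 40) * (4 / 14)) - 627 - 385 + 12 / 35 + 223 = -31103 / 35 + sqrt(1505) / 70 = -888.10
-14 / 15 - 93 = -1409 / 15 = -93.93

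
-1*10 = -10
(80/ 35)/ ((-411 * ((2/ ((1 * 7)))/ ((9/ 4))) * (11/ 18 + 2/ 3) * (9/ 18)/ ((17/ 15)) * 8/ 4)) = -612/ 15755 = -0.04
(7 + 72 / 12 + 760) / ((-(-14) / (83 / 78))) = 64159 / 1092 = 58.75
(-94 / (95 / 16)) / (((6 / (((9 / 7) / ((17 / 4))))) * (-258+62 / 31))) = 141 / 45220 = 0.00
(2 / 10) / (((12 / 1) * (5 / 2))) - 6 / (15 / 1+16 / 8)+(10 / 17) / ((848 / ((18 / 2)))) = -10813 / 31800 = -0.34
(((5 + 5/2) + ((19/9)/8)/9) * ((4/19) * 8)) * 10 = 195160/1539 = 126.81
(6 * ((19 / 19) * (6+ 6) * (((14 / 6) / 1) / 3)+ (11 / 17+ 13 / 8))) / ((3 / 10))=23675 / 102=232.11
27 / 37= 0.73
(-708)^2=501264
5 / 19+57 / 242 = 2293 / 4598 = 0.50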